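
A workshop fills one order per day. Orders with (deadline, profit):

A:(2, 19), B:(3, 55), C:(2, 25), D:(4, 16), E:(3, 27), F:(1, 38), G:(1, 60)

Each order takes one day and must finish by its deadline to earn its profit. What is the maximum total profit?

Profit order: G=60 B=55 F=38 E=27 C=25 A=19 D=16
Assign: G→slot 1, B→slot 3, F skipped, E→slot 2, C skipped, A skipped, D→slot 4.
Slots: [1:G] [2:E] [3:B] [4:D]
Profit = 60 + 27 + 55 + 16 = 158

158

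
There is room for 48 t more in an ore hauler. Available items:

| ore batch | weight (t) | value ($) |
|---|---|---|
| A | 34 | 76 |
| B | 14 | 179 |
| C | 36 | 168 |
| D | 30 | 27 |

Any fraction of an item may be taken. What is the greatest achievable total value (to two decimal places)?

Greedy by value/weight ratio, highest first.
Order: B (179/14=12.79) > C (168/36=4.67) > A (76/34=2.24) > D (27/30=0.90)
Fill: take B (14 @ 179) → take 34/36 of C → 158.67; 48/48 used.
Total value = 337.67

337.67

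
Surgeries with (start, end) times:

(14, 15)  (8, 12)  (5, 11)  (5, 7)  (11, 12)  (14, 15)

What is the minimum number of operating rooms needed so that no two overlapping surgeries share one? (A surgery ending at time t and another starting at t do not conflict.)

The answer is the maximum number of intervals overlapping at any instant.
starts: [5, 5, 8, 11, 14, 14]
ends:   [7, 11, 12, 12, 15, 15]
s5→1 s5→2  — peak 2.

2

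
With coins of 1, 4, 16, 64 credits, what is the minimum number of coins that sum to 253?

10

253 − 3×64→61 − 3×16→13 − 3×4→1 − 1×1→0
Total coins = 3 + 3 + 3 + 1 = 10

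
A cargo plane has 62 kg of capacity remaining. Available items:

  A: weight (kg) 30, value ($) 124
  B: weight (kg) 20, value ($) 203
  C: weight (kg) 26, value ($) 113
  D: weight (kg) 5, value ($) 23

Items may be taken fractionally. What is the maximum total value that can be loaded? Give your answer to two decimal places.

Ratios (sorted): B 10.15, D 4.60, C 4.35, A 4.13
take B (20 @ 203); take D (5 @ 23); take C (26 @ 113); take 11/30 of A → 45.47. Capacity used 62/62.
Total value = 384.47

384.47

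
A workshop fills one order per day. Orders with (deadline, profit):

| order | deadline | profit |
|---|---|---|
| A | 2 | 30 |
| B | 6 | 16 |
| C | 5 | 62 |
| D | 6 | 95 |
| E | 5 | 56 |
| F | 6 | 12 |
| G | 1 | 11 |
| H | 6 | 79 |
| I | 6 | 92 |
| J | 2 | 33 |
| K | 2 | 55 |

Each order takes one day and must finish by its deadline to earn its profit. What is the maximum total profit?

439

Take jobs in profit order; each goes to the latest open slot no later than its deadline.
By profit: D(d6,95), I(d6,92), H(d6,79), C(d5,62), E(d5,56), K(d2,55), J(d2,33), A(d2,30), B(d6,16), F(d6,12), G(d1,11)
D→slot 6; I→slot 5; H→slot 4; C→slot 3; E→slot 2; K→slot 1; J skipped; A skipped; B skipped; F skipped; G skipped.
Profit = 55 + 56 + 62 + 79 + 92 + 95 = 439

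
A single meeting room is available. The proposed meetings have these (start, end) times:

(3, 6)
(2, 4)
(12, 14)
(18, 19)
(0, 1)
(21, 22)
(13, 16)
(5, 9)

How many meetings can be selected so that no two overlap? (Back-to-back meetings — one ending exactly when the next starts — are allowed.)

6

Greedy by earliest finish: after sorting by end time, pick each interval compatible with the last pick.
Sorted by end: (0,1)  (2,4)  (3,6)  (5,9)  (12,14)  (13,16)  (18,19)  (21,22)
take (0,1); take (2,4); take (5,9); take (12,14); skip (13,16); take (18,19); take (21,22).
Selected 6 meetings.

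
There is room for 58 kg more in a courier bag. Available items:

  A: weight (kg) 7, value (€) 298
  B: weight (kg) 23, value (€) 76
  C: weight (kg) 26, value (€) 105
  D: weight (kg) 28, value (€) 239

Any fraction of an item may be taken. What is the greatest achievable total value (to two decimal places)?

629.88

Sort by value per unit weight and fill in that order.
Order: A (298/7=42.57) > D (239/28=8.54) > C (105/26=4.04) > B (76/23=3.30)
Fill: take A (7 @ 298) → take D (28 @ 239) → take 23/26 of C → 92.88; 58/58 used.
Total value = 629.88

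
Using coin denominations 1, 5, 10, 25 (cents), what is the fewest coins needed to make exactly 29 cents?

29 − 1×25→4 − 4×1→0
Total coins = 1 + 4 = 5

5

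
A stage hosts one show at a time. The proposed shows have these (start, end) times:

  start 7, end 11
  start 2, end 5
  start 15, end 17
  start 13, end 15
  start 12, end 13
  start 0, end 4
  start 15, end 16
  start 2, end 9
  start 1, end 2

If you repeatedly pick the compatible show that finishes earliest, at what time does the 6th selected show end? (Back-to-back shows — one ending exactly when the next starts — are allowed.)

By end time: (1,2), (0,4), (2,5), (2,9), (7,11), (12,13), (13,15), (15,16), (15,17).
Pick (1,2); next start ≥ 2 → (2,5); next start ≥ 5 → (7,11); next start ≥ 11 → (12,13); next start ≥ 13 → (13,15); next start ≥ 15 → (15,16).
Selected: (1,2) (2,5) (7,11) (12,13) (13,15) (15,16)

16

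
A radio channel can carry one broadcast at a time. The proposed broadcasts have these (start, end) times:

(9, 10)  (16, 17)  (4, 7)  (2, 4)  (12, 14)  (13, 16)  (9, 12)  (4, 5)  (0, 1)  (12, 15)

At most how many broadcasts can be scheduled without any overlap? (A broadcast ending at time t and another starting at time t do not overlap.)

6

Order by finish time; keep every interval that doesn't clash with the previous kept one.
Sorted by end: (0,1)  (2,4)  (4,5)  (4,7)  (9,10)  (9,12)  (12,14)  (12,15)  (13,16)  (16,17)
take (0,1); take (2,4); take (4,5); skip (4,7); take (9,10); take (12,14); take (16,17).
Selected 6 broadcasts.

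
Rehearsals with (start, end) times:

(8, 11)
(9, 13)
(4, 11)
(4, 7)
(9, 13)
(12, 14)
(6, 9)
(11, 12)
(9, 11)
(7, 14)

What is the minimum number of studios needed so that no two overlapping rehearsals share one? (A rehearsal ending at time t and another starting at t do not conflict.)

6

The answer is the maximum number of intervals overlapping at any instant.
Events (time:±→running): 4:+→1 4:+→2 6:+→3 7:-→2 7:+→3 8:+→4 9:-→3 9:+→4 9:+→5 9:+→6 … peak 6.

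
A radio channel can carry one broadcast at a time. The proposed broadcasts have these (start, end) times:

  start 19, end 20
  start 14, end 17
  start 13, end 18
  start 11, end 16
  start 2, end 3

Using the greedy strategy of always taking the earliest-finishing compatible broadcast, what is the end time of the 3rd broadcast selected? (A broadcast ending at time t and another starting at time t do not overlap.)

Order by finish time; keep every interval that doesn't clash with the previous kept one.
Sorted by end: (2,3)  (11,16)  (14,17)  (13,18)  (19,20)
take (2,3); take (11,16); skip (14,17); take (19,20).
Selected: (2,3) (11,16) (19,20)

20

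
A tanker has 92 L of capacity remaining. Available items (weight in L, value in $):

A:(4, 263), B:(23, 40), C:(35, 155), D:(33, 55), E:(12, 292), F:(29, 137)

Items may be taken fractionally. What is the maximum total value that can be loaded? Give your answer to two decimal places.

867.87

Greedy by value/weight ratio, highest first.
Ratios (sorted): A 65.75, E 24.33, F 4.72, C 4.43, B 1.74, D 1.67
take A (4 @ 263); take E (12 @ 292); take F (29 @ 137); take C (35 @ 155); take 12/23 of B → 20.87. Capacity used 92/92.
Total value = 867.87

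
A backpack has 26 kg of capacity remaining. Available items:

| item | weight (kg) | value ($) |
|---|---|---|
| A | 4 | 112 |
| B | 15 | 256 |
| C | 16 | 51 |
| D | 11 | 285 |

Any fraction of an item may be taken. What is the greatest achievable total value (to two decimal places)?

Greedy by value/weight ratio, highest first.
Order: A (112/4=28.00) > D (285/11=25.91) > B (256/15=17.07) > C (51/16=3.19)
Fill: take A (4 @ 112) → take D (11 @ 285) → take 11/15 of B → 187.73; 26/26 used.
Total value = 584.73

584.73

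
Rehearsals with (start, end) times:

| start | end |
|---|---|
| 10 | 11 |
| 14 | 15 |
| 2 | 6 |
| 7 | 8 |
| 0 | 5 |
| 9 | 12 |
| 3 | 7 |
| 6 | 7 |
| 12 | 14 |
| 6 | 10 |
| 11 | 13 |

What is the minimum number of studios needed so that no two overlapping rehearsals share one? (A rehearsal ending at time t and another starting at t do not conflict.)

The answer is the maximum number of intervals overlapping at any instant.
Events (time:±→running): 0:+→1 2:+→2 3:+→3 … peak 3.

3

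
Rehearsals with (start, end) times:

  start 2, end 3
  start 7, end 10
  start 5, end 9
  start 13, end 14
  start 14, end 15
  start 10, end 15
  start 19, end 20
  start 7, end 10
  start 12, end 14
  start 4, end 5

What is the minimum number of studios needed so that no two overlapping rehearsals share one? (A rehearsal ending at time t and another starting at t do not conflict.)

3

Events (time:±→running): 2:+→1 3:-→0 4:+→1 5:-→0 5:+→1 7:+→2 7:+→3 … peak 3.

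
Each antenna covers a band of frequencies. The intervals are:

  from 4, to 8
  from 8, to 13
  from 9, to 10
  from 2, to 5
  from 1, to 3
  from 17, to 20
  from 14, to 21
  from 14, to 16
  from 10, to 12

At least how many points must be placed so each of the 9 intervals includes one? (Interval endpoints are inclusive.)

By right end: [1,3]  [2,5]  [4,8]  [9,10]  [10,12]  [8,13]  [14,16]  [17,20]  [14,21]
[1,3] uncovered → point at 3; [4,8] uncovered → point at 8; [9,10] uncovered → point at 10; [14,16] uncovered → point at 16; [17,20] uncovered → point at 20.
Points: 3, 8, 10, 16, 20 (5 total).

5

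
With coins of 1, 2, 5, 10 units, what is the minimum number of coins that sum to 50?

Greedy: take as many of the largest coin as possible, then repeat with the remainder.
50 − 5×10→0
Total coins = 5 = 5

5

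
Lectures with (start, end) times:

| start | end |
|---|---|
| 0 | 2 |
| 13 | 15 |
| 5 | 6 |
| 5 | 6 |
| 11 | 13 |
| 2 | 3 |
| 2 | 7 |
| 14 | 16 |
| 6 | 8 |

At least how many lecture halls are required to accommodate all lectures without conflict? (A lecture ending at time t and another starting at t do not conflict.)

Count concurrent intervals with a sweep; the peak is the room count.
starts: [0, 2, 2, 5, 5, 6, 11, 13, 14]
ends:   [2, 3, 6, 6, 7, 8, 13, 15, 16]
s0→1 e2→0 s2→1 s2→2 e3→1 s5→2 s5→3  — peak 3.

3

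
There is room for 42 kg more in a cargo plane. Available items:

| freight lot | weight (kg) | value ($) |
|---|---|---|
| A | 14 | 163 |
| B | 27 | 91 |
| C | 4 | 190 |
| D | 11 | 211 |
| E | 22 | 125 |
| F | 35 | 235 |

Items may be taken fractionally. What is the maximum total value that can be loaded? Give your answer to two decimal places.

Order: C (190/4=47.50) > D (211/11=19.18) > A (163/14=11.64) > F (235/35=6.71) > E (125/22=5.68) > B (91/27=3.37)
Fill: take C (4 @ 190) → take D (11 @ 211) → take A (14 @ 163) → take 13/35 of F → 87.29; 42/42 used.
Total value = 651.29

651.29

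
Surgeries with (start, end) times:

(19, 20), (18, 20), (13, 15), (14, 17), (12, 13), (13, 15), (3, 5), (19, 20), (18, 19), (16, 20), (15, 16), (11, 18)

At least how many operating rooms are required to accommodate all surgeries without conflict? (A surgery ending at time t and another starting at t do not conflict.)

4

The answer is the maximum number of intervals overlapping at any instant.
Events (time:±→running): 3:+→1 5:-→0 11:+→1 12:+→2 13:-→1 13:+→2 13:+→3 14:+→4 … peak 4.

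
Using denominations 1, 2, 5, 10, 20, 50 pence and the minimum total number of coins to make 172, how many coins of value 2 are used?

172 − 3×50→22 − 1×20→2 − 1×2→0
Count of 2: 1

1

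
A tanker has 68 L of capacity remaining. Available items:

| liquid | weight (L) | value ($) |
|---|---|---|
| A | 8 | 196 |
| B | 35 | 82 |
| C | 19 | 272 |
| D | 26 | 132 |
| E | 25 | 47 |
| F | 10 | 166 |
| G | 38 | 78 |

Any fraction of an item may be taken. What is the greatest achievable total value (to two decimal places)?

777.71

Greedy by value/weight ratio, highest first.
Ratios (sorted): A 24.50, F 16.60, C 14.32, D 5.08, B 2.34, G 2.05, E 1.88
take A (8 @ 196); take F (10 @ 166); take C (19 @ 272); take D (26 @ 132); take 5/35 of B → 11.71. Capacity used 68/68.
Total value = 777.71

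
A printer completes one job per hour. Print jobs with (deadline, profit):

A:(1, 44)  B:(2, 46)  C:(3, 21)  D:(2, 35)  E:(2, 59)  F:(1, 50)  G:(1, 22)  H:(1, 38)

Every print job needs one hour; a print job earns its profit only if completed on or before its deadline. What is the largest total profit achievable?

130

By profit: E(d2,59), F(d1,50), B(d2,46), A(d1,44), H(d1,38), D(d2,35), G(d1,22), C(d3,21)
E→slot 2; F→slot 1; B skipped; A skipped; H skipped; D skipped; G skipped; C→slot 3.
Profit = 50 + 59 + 21 = 130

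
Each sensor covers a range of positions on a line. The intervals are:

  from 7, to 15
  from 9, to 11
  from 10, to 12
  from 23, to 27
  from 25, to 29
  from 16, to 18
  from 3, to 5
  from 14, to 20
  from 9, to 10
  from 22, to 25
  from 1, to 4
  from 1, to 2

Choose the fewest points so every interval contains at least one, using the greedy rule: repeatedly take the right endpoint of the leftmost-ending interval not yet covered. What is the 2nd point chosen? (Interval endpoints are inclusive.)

5

Sort by right endpoint; whenever an interval is uncovered, place a point at its right end.
By right end: [1,2]  [1,4]  [3,5]  [9,10]  [9,11]  [10,12]  [7,15]  [16,18]  [14,20]  [22,25]  [23,27]  [25,29]
[1,2] uncovered → point at 2; [3,5] uncovered → point at 5; [9,10] uncovered → point at 10; [16,18] uncovered → point at 18; [22,25] uncovered → point at 25.
Points: 2, 5, 10, 18, 25 (5 total).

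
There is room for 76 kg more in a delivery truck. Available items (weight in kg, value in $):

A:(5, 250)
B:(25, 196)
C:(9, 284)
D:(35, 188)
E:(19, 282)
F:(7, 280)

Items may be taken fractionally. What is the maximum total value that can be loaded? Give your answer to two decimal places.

Greedy by value/weight ratio, highest first.
Ratios (sorted): A 50.00, F 40.00, C 31.56, E 14.84, B 7.84, D 5.37
take A (5 @ 250); take F (7 @ 280); take C (9 @ 284); take E (19 @ 282); take B (25 @ 196); take 11/35 of D → 59.09. Capacity used 76/76.
Total value = 1351.09

1351.09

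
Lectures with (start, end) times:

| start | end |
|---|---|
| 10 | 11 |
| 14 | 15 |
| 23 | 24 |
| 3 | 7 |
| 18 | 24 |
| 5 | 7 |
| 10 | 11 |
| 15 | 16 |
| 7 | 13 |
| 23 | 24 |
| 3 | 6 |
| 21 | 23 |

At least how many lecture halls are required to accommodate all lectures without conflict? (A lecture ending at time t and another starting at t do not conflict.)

Count concurrent intervals with a sweep; the peak is the room count.
starts: [3, 3, 5, 7, 10, 10, 14, 15, 18, 21, 23, 23]
ends:   [6, 7, 7, 11, 11, 13, 15, 16, 23, 24, 24, 24]
s3→1 s3→2 s5→3  — peak 3.

3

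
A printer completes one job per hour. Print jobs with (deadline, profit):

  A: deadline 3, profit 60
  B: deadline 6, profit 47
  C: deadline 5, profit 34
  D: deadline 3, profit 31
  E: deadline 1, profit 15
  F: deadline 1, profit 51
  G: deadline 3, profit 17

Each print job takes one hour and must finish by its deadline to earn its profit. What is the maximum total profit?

Take jobs in profit order; each goes to the latest open slot no later than its deadline.
By profit: A(d3,60), F(d1,51), B(d6,47), C(d5,34), D(d3,31), G(d3,17), E(d1,15)
A→slot 3; F→slot 1; B→slot 6; C→slot 5; D→slot 2; G skipped; E skipped.
Profit = 51 + 31 + 60 + 34 + 47 = 223

223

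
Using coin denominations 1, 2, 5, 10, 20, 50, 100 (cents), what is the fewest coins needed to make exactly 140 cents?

3

Use the largest denomination that fits, subtract, and repeat.
140 − 1×100→40 − 2×20→0
Total coins = 1 + 2 = 3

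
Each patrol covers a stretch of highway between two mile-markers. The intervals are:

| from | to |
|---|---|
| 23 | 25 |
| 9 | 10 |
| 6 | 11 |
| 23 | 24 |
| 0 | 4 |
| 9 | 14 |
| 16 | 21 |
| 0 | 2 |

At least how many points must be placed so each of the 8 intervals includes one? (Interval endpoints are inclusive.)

Process intervals by earliest right end; each time one isn't hit yet, stab at its right endpoint.
Sorted: [0,2] [0,4] [9,10] [6,11] [9,14] [16,21] [23,24] [23,25]
{[0,2],[0,4]} hit by 2; {[9,10],[6,11],[9,14]} hit by 10; {[16,21]} hit by 21; {[23,24],[23,25]} hit by 24.
Points: 2, 10, 21, 24 (4 total).

4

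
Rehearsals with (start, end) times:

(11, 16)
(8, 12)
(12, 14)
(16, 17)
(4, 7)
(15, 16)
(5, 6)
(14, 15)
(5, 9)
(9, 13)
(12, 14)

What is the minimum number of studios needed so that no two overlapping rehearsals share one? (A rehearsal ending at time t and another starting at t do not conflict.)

The answer is the maximum number of intervals overlapping at any instant.
Events (time:±→running): 4:+→1 5:+→2 5:+→3 6:-→2 7:-→1 8:+→2 9:-→1 9:+→2 11:+→3 12:-→2 12:+→3 12:+→4 … peak 4.

4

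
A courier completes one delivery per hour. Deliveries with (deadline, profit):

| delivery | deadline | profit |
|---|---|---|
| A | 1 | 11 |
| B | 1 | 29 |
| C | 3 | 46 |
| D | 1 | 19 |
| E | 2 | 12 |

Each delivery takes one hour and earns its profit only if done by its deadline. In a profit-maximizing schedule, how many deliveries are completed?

By profit: C(d3,46), B(d1,29), D(d1,19), E(d2,12), A(d1,11)
C→slot 3; B→slot 1; D skipped; E→slot 2; A skipped.
3 of 5 scheduled.

3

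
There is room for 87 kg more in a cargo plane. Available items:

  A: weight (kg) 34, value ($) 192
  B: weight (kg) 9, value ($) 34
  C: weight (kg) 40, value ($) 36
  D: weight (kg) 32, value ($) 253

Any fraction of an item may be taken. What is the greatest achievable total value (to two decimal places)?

489.80

Sort by value per unit weight and fill in that order.
Order: D (253/32=7.91) > A (192/34=5.65) > B (34/9=3.78) > C (36/40=0.90)
Fill: take D (32 @ 253) → take A (34 @ 192) → take B (9 @ 34) → take 12/40 of C → 10.80; 87/87 used.
Total value = 489.80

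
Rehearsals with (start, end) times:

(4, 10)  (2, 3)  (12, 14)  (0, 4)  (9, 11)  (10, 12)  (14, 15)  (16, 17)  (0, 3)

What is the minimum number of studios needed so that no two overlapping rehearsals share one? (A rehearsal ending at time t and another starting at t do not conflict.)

starts: [0, 0, 2, 4, 9, 10, 12, 14, 16]
ends:   [3, 3, 4, 10, 11, 12, 14, 15, 17]
s0→1 s0→2 s2→3  — peak 3.

3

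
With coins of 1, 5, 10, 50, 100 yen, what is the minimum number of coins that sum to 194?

Greedy: take as many of the largest coin as possible, then repeat with the remainder.
194 − 1×100→94 − 1×50→44 − 4×10→4 − 4×1→0
Total coins = 1 + 1 + 4 + 4 = 10

10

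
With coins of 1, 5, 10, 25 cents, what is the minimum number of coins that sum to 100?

Use the largest denomination that fits, subtract, and repeat.
100 − 4×25→0
Total coins = 4 = 4

4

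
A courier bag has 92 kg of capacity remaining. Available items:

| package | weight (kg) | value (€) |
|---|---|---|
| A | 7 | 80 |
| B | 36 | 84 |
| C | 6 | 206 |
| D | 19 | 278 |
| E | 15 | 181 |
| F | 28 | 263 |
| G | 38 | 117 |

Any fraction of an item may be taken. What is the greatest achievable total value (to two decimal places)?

1060.34

Sort by value per unit weight and fill in that order.
Order: C (206/6=34.33) > D (278/19=14.63) > E (181/15=12.07) > A (80/7=11.43) > F (263/28=9.39) > G (117/38=3.08) > B (84/36=2.33)
Fill: take C (6 @ 206) → take D (19 @ 278) → take E (15 @ 181) → take A (7 @ 80) → take F (28 @ 263) → take 17/38 of G → 52.34; 92/92 used.
Total value = 1060.34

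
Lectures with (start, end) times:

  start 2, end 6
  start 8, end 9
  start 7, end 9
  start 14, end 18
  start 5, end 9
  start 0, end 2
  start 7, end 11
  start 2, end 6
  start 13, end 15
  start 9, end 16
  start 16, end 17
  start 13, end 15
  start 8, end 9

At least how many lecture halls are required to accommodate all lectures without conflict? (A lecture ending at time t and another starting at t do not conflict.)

Events (time:±→running): 0:+→1 2:-→0 2:+→1 2:+→2 5:+→3 6:-→2 6:-→1 7:+→2 7:+→3 8:+→4 8:+→5 … peak 5.

5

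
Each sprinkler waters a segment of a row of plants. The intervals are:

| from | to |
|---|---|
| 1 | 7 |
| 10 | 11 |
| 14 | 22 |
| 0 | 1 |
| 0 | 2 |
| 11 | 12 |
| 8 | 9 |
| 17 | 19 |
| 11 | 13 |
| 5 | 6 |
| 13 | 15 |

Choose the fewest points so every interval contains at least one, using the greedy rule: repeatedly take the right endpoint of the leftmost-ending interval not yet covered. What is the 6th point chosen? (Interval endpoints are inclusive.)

Process intervals by earliest right end; each time one isn't hit yet, stab at its right endpoint.
By right end: [0,1]  [0,2]  [5,6]  [1,7]  [8,9]  [10,11]  [11,12]  [11,13]  [13,15]  [17,19]  [14,22]
[0,1] uncovered → point at 1; [5,6] uncovered → point at 6; [8,9] uncovered → point at 9; [10,11] uncovered → point at 11; [13,15] uncovered → point at 15; [17,19] uncovered → point at 19.
Points: 1, 6, 9, 11, 15, 19 (6 total).

19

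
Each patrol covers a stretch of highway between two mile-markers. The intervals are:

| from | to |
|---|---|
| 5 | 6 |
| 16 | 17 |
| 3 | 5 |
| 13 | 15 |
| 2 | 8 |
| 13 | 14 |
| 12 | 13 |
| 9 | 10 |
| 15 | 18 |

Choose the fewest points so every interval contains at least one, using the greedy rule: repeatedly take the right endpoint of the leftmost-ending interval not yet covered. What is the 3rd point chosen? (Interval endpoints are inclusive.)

Sorted: [3,5] [5,6] [2,8] [9,10] [12,13] [13,14] [13,15] [16,17] [15,18]
{[3,5],[5,6],[2,8]} hit by 5; {[9,10]} hit by 10; {[12,13],[13,14],[13,15]} hit by 13; {[16,17],[15,18]} hit by 17.
Points: 5, 10, 13, 17 (4 total).

13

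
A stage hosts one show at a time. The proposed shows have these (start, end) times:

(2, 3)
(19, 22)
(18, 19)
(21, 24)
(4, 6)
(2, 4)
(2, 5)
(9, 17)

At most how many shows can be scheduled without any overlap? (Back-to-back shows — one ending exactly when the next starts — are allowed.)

5

Greedy by earliest finish: after sorting by end time, pick each interval compatible with the last pick.
Sorted by end: (2,3)  (2,4)  (2,5)  (4,6)  (9,17)  (18,19)  (19,22)  (21,24)
take (2,3); take (4,6); take (9,17); take (18,19); take (19,22).
Selected 5 shows.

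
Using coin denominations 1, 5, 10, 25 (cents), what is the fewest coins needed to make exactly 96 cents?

96 − 3×25→21 − 2×10→1 − 1×1→0
Total coins = 3 + 2 + 1 = 6

6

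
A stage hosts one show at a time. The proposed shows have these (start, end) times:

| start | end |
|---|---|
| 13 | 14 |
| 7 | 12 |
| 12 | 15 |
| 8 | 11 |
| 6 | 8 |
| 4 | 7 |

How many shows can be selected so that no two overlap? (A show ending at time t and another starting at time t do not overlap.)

By end time: (4,7), (6,8), (8,11), (7,12), (13,14), (12,15).
Pick (4,7); next start ≥ 7 → (8,11); next start ≥ 11 → (13,14).
Selected 3 shows.

3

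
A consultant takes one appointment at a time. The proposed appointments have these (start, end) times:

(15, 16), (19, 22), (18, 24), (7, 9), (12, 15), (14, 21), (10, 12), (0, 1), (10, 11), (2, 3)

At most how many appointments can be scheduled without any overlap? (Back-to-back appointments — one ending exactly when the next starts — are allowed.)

By end time: (0,1), (2,3), (7,9), (10,11), (10,12), (12,15), (15,16), (14,21), (19,22), (18,24).
Pick (0,1); next start ≥ 1 → (2,3); next start ≥ 3 → (7,9); next start ≥ 9 → (10,11); next start ≥ 11 → (12,15); next start ≥ 15 → (15,16); next start ≥ 16 → (19,22).
Selected 7 appointments.

7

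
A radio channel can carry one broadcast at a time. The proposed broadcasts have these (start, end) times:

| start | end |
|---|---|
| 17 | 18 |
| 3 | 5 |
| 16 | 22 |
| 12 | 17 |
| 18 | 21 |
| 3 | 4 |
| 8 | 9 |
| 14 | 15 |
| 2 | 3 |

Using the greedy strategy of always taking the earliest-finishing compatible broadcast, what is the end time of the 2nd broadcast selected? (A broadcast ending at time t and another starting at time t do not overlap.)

Order by finish time; keep every interval that doesn't clash with the previous kept one.
By end time: (2,3), (3,4), (3,5), (8,9), (14,15), (12,17), (17,18), (18,21), (16,22).
Pick (2,3); next start ≥ 3 → (3,4); next start ≥ 4 → (8,9); next start ≥ 9 → (14,15); next start ≥ 15 → (17,18); next start ≥ 18 → (18,21).
Selected: (2,3) (3,4) (8,9) (14,15) (17,18) (18,21)

4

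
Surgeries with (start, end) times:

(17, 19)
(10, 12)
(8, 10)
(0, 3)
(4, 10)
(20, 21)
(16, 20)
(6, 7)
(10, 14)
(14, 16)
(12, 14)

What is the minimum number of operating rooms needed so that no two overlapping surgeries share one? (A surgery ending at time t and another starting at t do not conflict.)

2

The answer is the maximum number of intervals overlapping at any instant.
starts: [0, 4, 6, 8, 10, 10, 12, 14, 16, 17, 20]
ends:   [3, 7, 10, 10, 12, 14, 14, 16, 19, 20, 21]
s0→1 e3→0 s4→1 s6→2  — peak 2.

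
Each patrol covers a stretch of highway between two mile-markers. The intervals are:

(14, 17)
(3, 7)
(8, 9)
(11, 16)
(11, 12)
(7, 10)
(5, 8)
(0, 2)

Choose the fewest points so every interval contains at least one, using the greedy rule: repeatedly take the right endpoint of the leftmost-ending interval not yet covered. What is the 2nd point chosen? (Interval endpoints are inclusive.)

Process intervals by earliest right end; each time one isn't hit yet, stab at its right endpoint.
By right end: [0,2]  [3,7]  [5,8]  [8,9]  [7,10]  [11,12]  [11,16]  [14,17]
[0,2] uncovered → point at 2; [3,7] uncovered → point at 7; [8,9] uncovered → point at 9; [11,12] uncovered → point at 12; [14,17] uncovered → point at 17.
Points: 2, 7, 9, 12, 17 (5 total).

7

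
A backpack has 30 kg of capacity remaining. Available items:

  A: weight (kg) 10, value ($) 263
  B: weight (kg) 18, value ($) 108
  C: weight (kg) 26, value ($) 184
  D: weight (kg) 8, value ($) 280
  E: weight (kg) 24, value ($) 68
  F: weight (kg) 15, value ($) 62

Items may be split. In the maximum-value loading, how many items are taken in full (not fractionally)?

2

Ratios (sorted): D 35.00, A 26.30, C 7.08, B 6.00, F 4.13, E 2.83
take D (8 @ 280); take A (10 @ 263); take 12/26 of C → 84.92. Capacity used 30/30.
2 item(s) taken whole; one partial (take 12/26 of C).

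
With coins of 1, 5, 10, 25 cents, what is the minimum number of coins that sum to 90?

Greedy: take as many of the largest coin as possible, then repeat with the remainder.
90 − 3×25→15 − 1×10→5 − 1×5→0
Total coins = 3 + 1 + 1 = 5

5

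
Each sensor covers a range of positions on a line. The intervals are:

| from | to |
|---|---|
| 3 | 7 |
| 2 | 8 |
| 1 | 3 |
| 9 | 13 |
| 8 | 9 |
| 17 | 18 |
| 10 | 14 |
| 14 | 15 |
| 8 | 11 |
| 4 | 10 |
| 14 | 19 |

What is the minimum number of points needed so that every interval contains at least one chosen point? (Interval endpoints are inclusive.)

Sorted: [1,3] [3,7] [2,8] [8,9] [4,10] [8,11] [9,13] [10,14] [14,15] [17,18] [14,19]
{[1,3],[3,7],[2,8]} hit by 3; {[8,9],[4,10],[8,11],[9,13]} hit by 9; {[10,14],[14,15]} hit by 14; {[17,18],[14,19]} hit by 18.
Points: 3, 9, 14, 18 (4 total).

4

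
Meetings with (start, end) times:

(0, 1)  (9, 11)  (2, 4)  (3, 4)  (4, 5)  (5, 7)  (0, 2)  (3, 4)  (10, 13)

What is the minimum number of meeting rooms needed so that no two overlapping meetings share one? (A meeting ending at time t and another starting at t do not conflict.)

Count concurrent intervals with a sweep; the peak is the room count.
starts: [0, 0, 2, 3, 3, 4, 5, 9, 10]
ends:   [1, 2, 4, 4, 4, 5, 7, 11, 13]
s0→1 s0→2 e1→1 e2→0 s2→1 s3→2 s3→3  — peak 3.

3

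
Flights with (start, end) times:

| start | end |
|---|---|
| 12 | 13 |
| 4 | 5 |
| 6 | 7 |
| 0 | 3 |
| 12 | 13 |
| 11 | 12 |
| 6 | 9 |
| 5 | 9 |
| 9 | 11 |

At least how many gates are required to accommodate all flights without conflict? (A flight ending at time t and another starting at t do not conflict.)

Events (time:±→running): 0:+→1 3:-→0 4:+→1 5:-→0 5:+→1 6:+→2 6:+→3 … peak 3.

3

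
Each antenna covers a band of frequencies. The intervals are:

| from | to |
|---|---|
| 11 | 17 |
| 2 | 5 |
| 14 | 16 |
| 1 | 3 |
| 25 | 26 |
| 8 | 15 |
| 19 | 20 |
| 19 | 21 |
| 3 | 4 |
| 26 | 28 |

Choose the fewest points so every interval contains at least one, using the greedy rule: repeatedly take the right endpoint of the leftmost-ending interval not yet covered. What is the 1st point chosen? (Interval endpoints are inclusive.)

3

Process intervals by earliest right end; each time one isn't hit yet, stab at its right endpoint.
By right end: [1,3]  [3,4]  [2,5]  [8,15]  [14,16]  [11,17]  [19,20]  [19,21]  [25,26]  [26,28]
[1,3] uncovered → point at 3; [8,15] uncovered → point at 15; [19,20] uncovered → point at 20; [25,26] uncovered → point at 26.
Points: 3, 15, 20, 26 (4 total).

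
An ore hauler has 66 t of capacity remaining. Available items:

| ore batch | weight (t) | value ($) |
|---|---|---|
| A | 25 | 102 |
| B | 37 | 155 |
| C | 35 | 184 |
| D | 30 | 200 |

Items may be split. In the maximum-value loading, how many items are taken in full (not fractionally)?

2

Sort by value per unit weight and fill in that order.
Order: D (200/30=6.67) > C (184/35=5.26) > B (155/37=4.19) > A (102/25=4.08)
Fill: take D (30 @ 200) → take C (35 @ 184) → take 1/37 of B → 4.19; 66/66 used.
2 item(s) taken whole; one partial (take 1/37 of B).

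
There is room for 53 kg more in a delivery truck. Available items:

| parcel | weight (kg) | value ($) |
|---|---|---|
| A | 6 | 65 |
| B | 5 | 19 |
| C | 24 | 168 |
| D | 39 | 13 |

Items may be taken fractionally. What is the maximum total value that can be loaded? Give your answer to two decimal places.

258.00

Greedy by value/weight ratio, highest first.
Ratios (sorted): A 10.83, C 7.00, B 3.80, D 0.33
take A (6 @ 65); take C (24 @ 168); take B (5 @ 19); take 18/39 of D → 6.00. Capacity used 53/53.
Total value = 258.00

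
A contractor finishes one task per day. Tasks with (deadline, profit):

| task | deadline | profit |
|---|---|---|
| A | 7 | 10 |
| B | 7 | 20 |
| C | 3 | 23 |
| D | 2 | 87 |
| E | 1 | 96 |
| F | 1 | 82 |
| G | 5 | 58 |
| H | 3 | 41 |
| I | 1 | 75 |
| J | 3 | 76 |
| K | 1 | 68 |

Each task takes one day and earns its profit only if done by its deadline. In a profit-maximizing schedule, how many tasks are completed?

Sort by profit descending; place each in the latest free slot ≤ its deadline.
Profit order: E=96 D=87 F=82 J=76 I=75 K=68 G=58 H=41 C=23 B=20 A=10
Assign: E→slot 1, D→slot 2, F skipped, J→slot 3, I skipped, K skipped, G→slot 5, H skipped, C skipped, B→slot 7, A→slot 6.
Slots: [1:E] [2:D] [3:J] [5:G] [6:A] [7:B]
6 of 11 scheduled.

6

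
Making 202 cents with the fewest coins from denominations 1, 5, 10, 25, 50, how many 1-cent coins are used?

2

Greedy: take as many of the largest coin as possible, then repeat with the remainder.
202 − 4×50→2 − 2×1→0
Count of 1: 2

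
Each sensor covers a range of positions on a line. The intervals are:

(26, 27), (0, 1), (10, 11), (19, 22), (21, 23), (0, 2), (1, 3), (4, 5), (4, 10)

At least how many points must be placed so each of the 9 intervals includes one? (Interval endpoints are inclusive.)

Process intervals by earliest right end; each time one isn't hit yet, stab at its right endpoint.
Sorted: [0,1] [0,2] [1,3] [4,5] [4,10] [10,11] [19,22] [21,23] [26,27]
{[0,1],[0,2],[1,3]} hit by 1; {[4,5],[4,10]} hit by 5; {[10,11]} hit by 11; {[19,22],[21,23]} hit by 22; {[26,27]} hit by 27.
Points: 1, 5, 11, 22, 27 (5 total).

5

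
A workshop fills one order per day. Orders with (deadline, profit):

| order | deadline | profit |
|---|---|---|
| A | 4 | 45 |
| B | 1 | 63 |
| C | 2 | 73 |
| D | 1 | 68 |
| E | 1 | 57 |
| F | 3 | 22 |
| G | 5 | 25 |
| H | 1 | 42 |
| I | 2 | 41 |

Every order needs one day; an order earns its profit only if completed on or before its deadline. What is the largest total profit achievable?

233

Profit order: C=73 D=68 B=63 E=57 A=45 H=42 I=41 G=25 F=22
Assign: C→slot 2, D→slot 1, B skipped, E skipped, A→slot 4, H skipped, I skipped, G→slot 5, F→slot 3.
Slots: [1:D] [2:C] [3:F] [4:A] [5:G]
Profit = 68 + 73 + 22 + 45 + 25 = 233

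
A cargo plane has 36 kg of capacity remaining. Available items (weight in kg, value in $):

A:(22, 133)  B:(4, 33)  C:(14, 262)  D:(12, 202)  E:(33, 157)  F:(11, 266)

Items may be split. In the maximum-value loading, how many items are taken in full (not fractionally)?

Sort by value per unit weight and fill in that order.
Order: F (266/11=24.18) > C (262/14=18.71) > D (202/12=16.83) > B (33/4=8.25) > A (133/22=6.05) > E (157/33=4.76)
Fill: take F (11 @ 266) → take C (14 @ 262) → take 11/12 of D → 185.17; 36/36 used.
2 item(s) taken whole; one partial (take 11/12 of D).

2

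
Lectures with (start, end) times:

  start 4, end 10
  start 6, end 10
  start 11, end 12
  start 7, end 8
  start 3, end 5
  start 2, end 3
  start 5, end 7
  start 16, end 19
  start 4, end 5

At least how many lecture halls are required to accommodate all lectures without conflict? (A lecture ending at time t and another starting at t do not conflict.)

3

starts: [2, 3, 4, 4, 5, 6, 7, 11, 16]
ends:   [3, 5, 5, 7, 8, 10, 10, 12, 19]
s2→1 e3→0 s3→1 s4→2 s4→3  — peak 3.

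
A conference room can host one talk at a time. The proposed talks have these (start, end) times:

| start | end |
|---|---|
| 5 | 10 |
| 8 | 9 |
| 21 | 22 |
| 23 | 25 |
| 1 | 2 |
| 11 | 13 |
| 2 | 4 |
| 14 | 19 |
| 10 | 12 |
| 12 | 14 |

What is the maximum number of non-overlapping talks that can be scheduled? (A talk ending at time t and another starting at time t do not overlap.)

Sort by end time and greedily take each interval whose start is ≥ the last chosen end.
Sorted by end: (1,2)  (2,4)  (8,9)  (5,10)  (10,12)  (11,13)  (12,14)  (14,19)  (21,22)  (23,25)
take (1,2); take (2,4); take (8,9); skip (5,10); take (10,12); take (12,14); take (14,19); take (21,22); take (23,25).
Selected 8 talks.

8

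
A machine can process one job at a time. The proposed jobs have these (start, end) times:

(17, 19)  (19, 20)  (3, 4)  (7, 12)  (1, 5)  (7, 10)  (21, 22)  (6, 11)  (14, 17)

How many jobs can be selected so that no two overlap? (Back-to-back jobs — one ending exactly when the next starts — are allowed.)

6

By end time: (3,4), (1,5), (7,10), (6,11), (7,12), (14,17), (17,19), (19,20), (21,22).
Pick (3,4); next start ≥ 4 → (7,10); next start ≥ 10 → (14,17); next start ≥ 17 → (17,19); next start ≥ 19 → (19,20); next start ≥ 20 → (21,22).
Selected 6 jobs.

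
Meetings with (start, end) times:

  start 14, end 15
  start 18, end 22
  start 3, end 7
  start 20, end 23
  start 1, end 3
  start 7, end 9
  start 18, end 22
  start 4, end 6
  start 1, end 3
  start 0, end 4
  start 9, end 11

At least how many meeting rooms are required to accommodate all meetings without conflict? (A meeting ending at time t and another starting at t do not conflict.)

The answer is the maximum number of intervals overlapping at any instant.
starts: [0, 1, 1, 3, 4, 7, 9, 14, 18, 18, 20]
ends:   [3, 3, 4, 6, 7, 9, 11, 15, 22, 22, 23]
s0→1 s1→2 s1→3  — peak 3.

3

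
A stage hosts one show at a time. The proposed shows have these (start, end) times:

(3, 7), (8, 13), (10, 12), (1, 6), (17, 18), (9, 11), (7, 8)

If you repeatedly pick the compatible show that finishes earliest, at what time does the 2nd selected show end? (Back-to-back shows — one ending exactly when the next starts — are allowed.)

8

By end time: (1,6), (3,7), (7,8), (9,11), (10,12), (8,13), (17,18).
Pick (1,6); next start ≥ 6 → (7,8); next start ≥ 8 → (9,11); next start ≥ 11 → (17,18).
Selected: (1,6) (7,8) (9,11) (17,18)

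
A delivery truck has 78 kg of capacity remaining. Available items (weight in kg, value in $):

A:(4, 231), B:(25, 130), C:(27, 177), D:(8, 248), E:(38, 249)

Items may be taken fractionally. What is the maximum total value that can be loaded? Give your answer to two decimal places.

Order: A (231/4=57.75) > D (248/8=31.00) > C (177/27=6.56) > E (249/38=6.55) > B (130/25=5.20)
Fill: take A (4 @ 231) → take D (8 @ 248) → take C (27 @ 177) → take E (38 @ 249) → take 1/25 of B → 5.20; 78/78 used.
Total value = 910.20

910.20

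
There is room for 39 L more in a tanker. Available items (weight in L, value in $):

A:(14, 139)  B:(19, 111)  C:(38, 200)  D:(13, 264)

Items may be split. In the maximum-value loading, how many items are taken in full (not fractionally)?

2

Greedy by value/weight ratio, highest first.
Ratios (sorted): D 20.31, A 9.93, B 5.84, C 5.26
take D (13 @ 264); take A (14 @ 139); take 12/19 of B → 70.11. Capacity used 39/39.
2 item(s) taken whole; one partial (take 12/19 of B).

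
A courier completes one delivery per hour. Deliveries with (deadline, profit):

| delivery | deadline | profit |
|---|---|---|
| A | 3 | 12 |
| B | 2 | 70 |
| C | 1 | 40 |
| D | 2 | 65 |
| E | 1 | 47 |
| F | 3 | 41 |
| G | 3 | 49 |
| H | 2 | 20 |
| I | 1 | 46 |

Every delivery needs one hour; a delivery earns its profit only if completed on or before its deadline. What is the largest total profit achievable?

184

Profit order: B=70 D=65 G=49 E=47 I=46 F=41 C=40 H=20 A=12
Assign: B→slot 2, D→slot 1, G→slot 3, E skipped, I skipped, F skipped, C skipped, H skipped, A skipped.
Slots: [1:D] [2:B] [3:G]
Profit = 65 + 70 + 49 = 184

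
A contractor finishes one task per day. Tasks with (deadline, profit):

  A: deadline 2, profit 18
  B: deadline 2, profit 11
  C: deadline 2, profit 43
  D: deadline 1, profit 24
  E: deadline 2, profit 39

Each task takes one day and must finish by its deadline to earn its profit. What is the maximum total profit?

82

Take jobs in profit order; each goes to the latest open slot no later than its deadline.
Profit order: C=43 E=39 D=24 A=18 B=11
Assign: C→slot 2, E→slot 1, D skipped, A skipped, B skipped.
Slots: [1:E] [2:C]
Profit = 39 + 43 = 82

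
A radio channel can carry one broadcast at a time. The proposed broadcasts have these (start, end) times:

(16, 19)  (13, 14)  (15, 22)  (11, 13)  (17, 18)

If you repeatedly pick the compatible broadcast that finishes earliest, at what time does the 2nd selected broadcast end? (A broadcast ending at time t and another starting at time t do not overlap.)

By end time: (11,13), (13,14), (17,18), (16,19), (15,22).
Pick (11,13); next start ≥ 13 → (13,14); next start ≥ 14 → (17,18).
Selected: (11,13) (13,14) (17,18)

14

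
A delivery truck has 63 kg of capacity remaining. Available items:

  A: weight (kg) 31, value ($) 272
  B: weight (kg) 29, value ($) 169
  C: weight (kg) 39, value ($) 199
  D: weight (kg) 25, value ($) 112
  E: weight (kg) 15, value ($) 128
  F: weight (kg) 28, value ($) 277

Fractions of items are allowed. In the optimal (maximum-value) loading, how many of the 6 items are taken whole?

Order: F (277/28=9.89) > A (272/31=8.77) > E (128/15=8.53) > B (169/29=5.83) > C (199/39=5.10) > D (112/25=4.48)
Fill: take F (28 @ 277) → take A (31 @ 272) → take 4/15 of E → 34.13; 63/63 used.
2 item(s) taken whole; one partial (take 4/15 of E).

2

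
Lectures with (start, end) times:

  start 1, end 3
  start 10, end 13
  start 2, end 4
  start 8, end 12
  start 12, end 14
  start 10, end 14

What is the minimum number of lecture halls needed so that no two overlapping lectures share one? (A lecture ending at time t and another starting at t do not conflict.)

3

starts: [1, 2, 8, 10, 10, 12]
ends:   [3, 4, 12, 13, 14, 14]
s1→1 s2→2 e3→1 e4→0 s8→1 s10→2 s10→3  — peak 3.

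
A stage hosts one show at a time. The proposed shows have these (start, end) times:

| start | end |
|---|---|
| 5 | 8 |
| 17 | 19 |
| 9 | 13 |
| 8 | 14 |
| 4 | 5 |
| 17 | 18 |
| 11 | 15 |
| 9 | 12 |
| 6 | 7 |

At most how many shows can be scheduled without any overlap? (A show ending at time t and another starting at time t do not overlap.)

4

Sorted by end: (4,5)  (6,7)  (5,8)  (9,12)  (9,13)  (8,14)  (11,15)  (17,18)  (17,19)
take (4,5); take (6,7); skip (5,8); take (9,12); skip (9,13); take (17,18).
Selected 4 shows.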